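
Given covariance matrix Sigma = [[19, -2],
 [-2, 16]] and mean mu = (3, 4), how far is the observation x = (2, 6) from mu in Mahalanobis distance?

Step 1 — centre the observation: (x - mu) = (-1, 2).

Step 2 — invert Sigma. det(Sigma) = 19·16 - (-2)² = 300.
  Sigma^{-1} = (1/det) · [[d, -b], [-b, a]] = [[0.0533, 0.0067],
 [0.0067, 0.0633]].

Step 3 — form the quadratic (x - mu)^T · Sigma^{-1} · (x - mu):
  Sigma^{-1} · (x - mu) = (-0.04, 0.12).
  (x - mu)^T · [Sigma^{-1} · (x - mu)] = (-1)·(-0.04) + (2)·(0.12) = 0.28.

Step 4 — take square root: d = √(0.28) ≈ 0.5292.

d(x, mu) = √(0.28) ≈ 0.5292


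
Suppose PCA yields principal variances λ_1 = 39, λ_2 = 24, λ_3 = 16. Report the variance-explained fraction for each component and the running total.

Step 1 — total variance = trace(Sigma) = Σ λ_i = 39 + 24 + 16 = 79.

Step 2 — fraction explained by component i = λ_i / Σ λ:
  PC1: 39/79 = 0.4937
  PC2: 24/79 = 0.3038
  PC3: 16/79 = 0.2025

Step 3 — cumulative fraction after k components = (λ_1 + ... + λ_k) / Σ λ:
  k = 1: 39/79 = 0.4937
  k = 2: (39 + 24)/79 = 63/79 = 0.7975
  k = 3: (39 + 24 + 16)/79 = 79/79 = 1

Summary (fraction, with percent):

explained: PC1 0.4937 (49.37%), PC2 0.3038 (30.38%), PC3 0.2025 (20.25%);  cumulative: 0.4937, 0.7975, 1


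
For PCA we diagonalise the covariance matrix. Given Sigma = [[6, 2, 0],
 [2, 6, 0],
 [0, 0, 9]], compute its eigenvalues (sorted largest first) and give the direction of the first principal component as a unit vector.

Step 1 — characteristic polynomial p(λ) = det(λI - Sigma) = λ³ - tr·λ² + c_1·λ - det, where tr = trace, c_1 = sum of the principal 2×2 minors, det = det(Sigma):
  tr = 6 + 6 + 9 = 21,
  c_1 = (6·6 - (2)²) + (6·9 - (0)²) + (6·9 - (0)²) = 32 + 54 + 54 = 140,
  det = 6·(6·9 - (0)²) - (2)·((2)·9 - (0)·(0)) + (0)·((2)·(0) - 6·(0)) = 6·(54) - (2)·(18) + (0)·(0) = 288.
  So p(λ) = λ³ - 21λ² + 140λ - 288.
Step 2 — look for an integer root (rational root theorem: any rational root is an integer divisor of 288). Testing λ = 4:
  p(4) = 64 - 336 + 560 - 288 = 0  ✓
  Dividing out (λ - 4): p(λ) = (λ - 4)(λ² - 17λ + 72).
Step 3 — remaining eigenvalues from the quadratic λ² - 17λ + 72 = 0:
  Δ = 17² - 4·72 = 289 - 288 = 1,  λ = (17 ± √1)/2 = (17 ± 1)/2 = 9 or 8.
  Sorted: λ_1 = 9,  λ_2 = 8,  λ_3 = 4  (check: sum = 21 = tr ✓).

Step 4 — unit eigenvector for λ_1 = 9: v spans the null space of (Sigma - λ_1 I), whose rows are
  r_1 = (-3, 2, 0),  r_2 = (2, -3, 0),  r_3 = (0, 0, 0).
  v is orthogonal to every row, so take v ∝ r_1 × r_2 = ((2)·(0) - (0)·(-3), (0)·(2) - (-3)·(0), (-3)·(-3) - (2)·(2)) = (0, 0, 5).
  Rescale (divide by 5): u = (0, 0, 1).
  ||u|| = √((0)² + (0)² + (1)²) = √(1) = 1,  v_1 = u/||u|| ≈ (0, 0, 1) (||v_1|| = 1).

λ_1 = 9,  λ_2 = 8,  λ_3 = 4;  v_1 ≈ (0, 0, 1)


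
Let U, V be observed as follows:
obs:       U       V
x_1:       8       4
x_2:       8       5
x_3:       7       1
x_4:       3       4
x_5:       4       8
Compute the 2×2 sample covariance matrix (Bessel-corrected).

Step 1 — column means:
  mean(U) = (8 + 8 + 7 + 3 + 4) / 5 = 30/5 = 6
  mean(V) = (4 + 5 + 1 + 4 + 8) / 5 = 22/5 = 4.4

Step 2 — sample covariance S[i,j] = (1/(n-1)) · Σ_k (x_{k,i} - mean_i) · (x_{k,j} - mean_j), with n-1 = 4.
  S[U,U] = ((2)·(2) + (2)·(2) + (1)·(1) + (-3)·(-3) + (-2)·(-2)) / 4 = 22/4 = 5.5
  S[U,V] = ((2)·(-0.4) + (2)·(0.6) + (1)·(-3.4) + (-3)·(-0.4) + (-2)·(3.6)) / 4 = -9/4 = -2.25
  S[V,V] = ((-0.4)·(-0.4) + (0.6)·(0.6) + (-3.4)·(-3.4) + (-0.4)·(-0.4) + (3.6)·(3.6)) / 4 = 25.2/4 = 6.3

S is symmetric (S[j,i] = S[i,j]). Assembling:

S = [[5.5, -2.25],
 [-2.25, 6.3]]


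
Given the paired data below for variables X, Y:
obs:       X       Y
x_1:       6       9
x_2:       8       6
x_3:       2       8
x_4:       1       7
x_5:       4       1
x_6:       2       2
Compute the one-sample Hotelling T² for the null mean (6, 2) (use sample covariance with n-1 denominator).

Step 1 — sample mean vector:
  mean(X) = (6 + 8 + 2 + 1 + 4 + 2) / 6 = 23/6 = 3.8333
  mean(Y) = (9 + 6 + 8 + 7 + 1 + 2) / 6 = 33/6 = 5.5
  x̄ = (3.8333, 5.5),  deviation x̄ - mu_0 = (3.8333, 5.5) - (6, 2) = (-2.1667, 3.5).

Step 2 — sample covariance matrix, S[i,j] = (1/(n-1)) · Σ_k (x_{k,i} - mean_i) · (x_{k,j} - mean_j), divisor n-1 = 5:
  S[X,X] = ((2.1667)·(2.1667) + (4.1667)·(4.1667) + (-1.8333)·(-1.8333) + (-2.8333)·(-2.8333) + (0.1667)·(0.1667) + (-1.8333)·(-1.8333)) / 5 = 36.8333/5 = 7.3667
  S[X,Y] = ((2.1667)·(3.5) + (4.1667)·(0.5) + (-1.8333)·(2.5) + (-2.8333)·(1.5) + (0.1667)·(-4.5) + (-1.8333)·(-3.5)) / 5 = 6.5/5 = 1.3
  S[Y,Y] = ((3.5)·(3.5) + (0.5)·(0.5) + (2.5)·(2.5) + (1.5)·(1.5) + (-4.5)·(-4.5) + (-3.5)·(-3.5)) / 5 = 53.5/5 = 10.7
  S = [[7.3667, 1.3],
 [1.3, 10.7]].

Step 3 — invert S. det(S) = 7.3667·10.7 - (1.3)² = 77.1333.
  S^{-1} = (1/det) · [[d, -b], [-b, a]] = [[0.1387, -0.0169],
 [-0.0169, 0.0955]].

Step 4 — quadratic form (x̄ - mu_0)^T · S^{-1} · (x̄ - mu_0):
  S^{-1} · (x̄ - mu_0) = (-0.3596, 0.3708),
  (x̄ - mu_0)^T · [...] = (-2.1667)·(-0.3596) + (3.5)·(0.3708) = 2.0768.

Step 5 — scale by n: T² = 6 · 2.0768 = 12.4607.

T² ≈ 12.4607


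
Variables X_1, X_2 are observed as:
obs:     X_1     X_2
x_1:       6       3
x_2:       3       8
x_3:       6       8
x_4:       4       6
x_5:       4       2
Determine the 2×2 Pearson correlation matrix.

Step 1 — column means:
  mean(X_1) = (6 + 3 + 6 + 4 + 4) / 5 = 23/5 = 4.6
  mean(X_2) = (3 + 8 + 8 + 6 + 2) / 5 = 27/5 = 5.4

Step 2 — sample variances and covariances s[i,j] = (1/(n-1)) · Σ_k (x_{k,i} - mean_i) · (x_{k,j} - mean_j), with n-1 = 4:
  s[X_1,X_1] = ((1.4)·(1.4) + (-1.6)·(-1.6) + (1.4)·(1.4) + (-0.6)·(-0.6) + (-0.6)·(-0.6)) / 4 = 7.2/4 = 1.8
  s[X_1,X_2] = ((1.4)·(-2.4) + (-1.6)·(2.6) + (1.4)·(2.6) + (-0.6)·(0.6) + (-0.6)·(-3.4)) / 4 = -2.2/4 = -0.55
  s[X_2,X_2] = ((-2.4)·(-2.4) + (2.6)·(2.6) + (2.6)·(2.6) + (0.6)·(0.6) + (-3.4)·(-3.4)) / 4 = 31.2/4 = 7.8
  Sample standard deviations s_i = √(s[i,i]):
  s(X_1) = √(1.8) = 1.3416
  s(X_2) = √(7.8) = 2.7928

Step 3 — r_{ij} = s_{ij} / (s_i · s_j):
  r[X_1,X_1] = 1 (diagonal).
  r[X_1,X_2] = -0.55 / (1.3416 · 2.7928) = -0.55 / 3.747 = -0.1468
  r[X_2,X_2] = 1 (diagonal).

R is symmetric with unit diagonal. Assembling:

R = [[1, -0.1468],
 [-0.1468, 1]]


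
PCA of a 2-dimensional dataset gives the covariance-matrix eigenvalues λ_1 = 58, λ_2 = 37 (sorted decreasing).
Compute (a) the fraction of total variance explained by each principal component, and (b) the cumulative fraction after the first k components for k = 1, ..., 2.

Step 1 — total variance = trace(Sigma) = Σ λ_i = 58 + 37 = 95.

Step 2 — fraction explained by component i = λ_i / Σ λ:
  PC1: 58/95 = 0.6105
  PC2: 37/95 = 0.3895

Step 3 — cumulative fraction after k components = (λ_1 + ... + λ_k) / Σ λ:
  k = 1: 58/95 = 0.6105
  k = 2: (58 + 37)/95 = 95/95 = 1

Summary (fraction, with percent):

explained: PC1 0.6105 (61.05%), PC2 0.3895 (38.95%);  cumulative: 0.6105, 1


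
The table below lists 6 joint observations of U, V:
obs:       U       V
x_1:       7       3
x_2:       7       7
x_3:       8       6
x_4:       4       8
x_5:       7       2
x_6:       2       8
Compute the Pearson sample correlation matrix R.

Step 1 — column means:
  mean(U) = (7 + 7 + 8 + 4 + 7 + 2) / 6 = 35/6 = 5.8333
  mean(V) = (3 + 7 + 6 + 8 + 2 + 8) / 6 = 34/6 = 5.6667

Step 2 — sample variances and covariances s[i,j] = (1/(n-1)) · Σ_k (x_{k,i} - mean_i) · (x_{k,j} - mean_j), with n-1 = 5:
  s[U,U] = ((1.1667)·(1.1667) + (1.1667)·(1.1667) + (2.1667)·(2.1667) + (-1.8333)·(-1.8333) + (1.1667)·(1.1667) + (-3.8333)·(-3.8333)) / 5 = 26.8333/5 = 5.3667
  s[U,V] = ((1.1667)·(-2.6667) + (1.1667)·(1.3333) + (2.1667)·(0.3333) + (-1.8333)·(2.3333) + (1.1667)·(-3.6667) + (-3.8333)·(2.3333)) / 5 = -18.3333/5 = -3.6667
  s[V,V] = ((-2.6667)·(-2.6667) + (1.3333)·(1.3333) + (0.3333)·(0.3333) + (2.3333)·(2.3333) + (-3.6667)·(-3.6667) + (2.3333)·(2.3333)) / 5 = 33.3333/5 = 6.6667
  Sample standard deviations s_i = √(s[i,i]):
  s(U) = √(5.3667) = 2.3166
  s(V) = √(6.6667) = 2.582

Step 3 — r_{ij} = s_{ij} / (s_i · s_j):
  r[U,U] = 1 (diagonal).
  r[U,V] = -3.6667 / (2.3166 · 2.582) = -3.6667 / 5.9815 = -0.613
  r[V,V] = 1 (diagonal).

R is symmetric with unit diagonal. Assembling:

R = [[1, -0.613],
 [-0.613, 1]]


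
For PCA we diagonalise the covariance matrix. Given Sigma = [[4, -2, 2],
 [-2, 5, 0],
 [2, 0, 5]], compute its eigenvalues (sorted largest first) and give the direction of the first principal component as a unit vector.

Step 1 — characteristic polynomial p(λ) = det(λI - Sigma) = λ³ - tr·λ² + c_1·λ - det, where tr = trace, c_1 = sum of the principal 2×2 minors, det = det(Sigma):
  tr = 4 + 5 + 5 = 14,
  c_1 = (4·5 - (-2)²) + (4·5 - (2)²) + (5·5 - (0)²) = 16 + 16 + 25 = 57,
  det = 4·(5·5 - (0)²) - (-2)·((-2)·5 - (0)·(2)) + (2)·((-2)·(0) - 5·(2)) = 4·(25) - (-2)·(-10) + (2)·(-10) = 60.
  So p(λ) = λ³ - 14λ² + 57λ - 60.
Step 2 — look for an integer root (rational root theorem: any rational root is an integer divisor of 60). Testing λ = 5:
  p(5) = 125 - 350 + 285 - 60 = 0  ✓
  Dividing out (λ - 5): p(λ) = (λ - 5)(λ² - 9λ + 12).
Step 3 — remaining eigenvalues from the quadratic λ² - 9λ + 12 = 0:
  Δ = 9² - 4·12 = 81 - 48 = 33,  λ = (9 ± √33)/2 = (9 ± 5.7446)/2 ≈ 7.3723 or 1.6277.
  Sorted: λ_1 = 7.3723,  λ_2 = 5,  λ_3 = 1.6277  (check: sum = 14 = tr ✓).

Step 4 — unit eigenvector for λ_1 ≈ 7.3723: v spans the null space of (Sigma - λ_1 I), whose rows are
  r_1 = (-3.3723, -2, 2),  r_2 = (-2, -2.3723, 0),  r_3 = (2, 0, -2.3723).
  v is orthogonal to every row, so take v ∝ r_1 × r_2 = ((-2)·(0) - (2)·(-2.3723), (2)·(-2) - (-3.3723)·(0), (-3.3723)·(-2.3723) - (-2)·(-2)) ≈ (4.7446, -4, 4).
  Let u = (4.7446, -4, 4).
  ||u|| = √((4.7446)² + (-4)² + (4)²) = √(54.5109) ≈ 7.3831,  v_1 = u/||u|| ≈ (0.6426, -0.5418, 0.5418) (||v_1|| = 1).

λ_1 = 7.3723,  λ_2 = 5,  λ_3 = 1.6277;  v_1 ≈ (0.6426, -0.5418, 0.5418)


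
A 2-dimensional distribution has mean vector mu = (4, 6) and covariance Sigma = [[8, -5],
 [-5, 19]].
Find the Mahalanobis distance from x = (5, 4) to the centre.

Step 1 — centre the observation: (x - mu) = (1, -2).

Step 2 — invert Sigma. det(Sigma) = 8·19 - (-5)² = 127.
  Sigma^{-1} = (1/det) · [[d, -b], [-b, a]] = [[0.1496, 0.0394],
 [0.0394, 0.063]].

Step 3 — form the quadratic (x - mu)^T · Sigma^{-1} · (x - mu):
  Sigma^{-1} · (x - mu) = (0.0709, -0.0866).
  (x - mu)^T · [Sigma^{-1} · (x - mu)] = (1)·(0.0709) + (-2)·(-0.0866) = 0.2441.

Step 4 — take square root: d = √(0.2441) ≈ 0.4941.

d(x, mu) = √(0.2441) ≈ 0.4941


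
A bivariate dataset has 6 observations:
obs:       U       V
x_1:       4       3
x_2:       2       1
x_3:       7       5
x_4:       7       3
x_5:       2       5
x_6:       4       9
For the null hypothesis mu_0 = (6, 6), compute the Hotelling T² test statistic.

Step 1 — sample mean vector:
  mean(U) = (4 + 2 + 7 + 7 + 2 + 4) / 6 = 26/6 = 4.3333
  mean(V) = (3 + 1 + 5 + 3 + 5 + 9) / 6 = 26/6 = 4.3333
  x̄ = (4.3333, 4.3333),  deviation x̄ - mu_0 = (4.3333, 4.3333) - (6, 6) = (-1.6667, -1.6667).

Step 2 — sample covariance matrix, S[i,j] = (1/(n-1)) · Σ_k (x_{k,i} - mean_i) · (x_{k,j} - mean_j), divisor n-1 = 5:
  S[U,U] = ((-0.3333)·(-0.3333) + (-2.3333)·(-2.3333) + (2.6667)·(2.6667) + (2.6667)·(2.6667) + (-2.3333)·(-2.3333) + (-0.3333)·(-0.3333)) / 5 = 25.3333/5 = 5.0667
  S[U,V] = ((-0.3333)·(-1.3333) + (-2.3333)·(-3.3333) + (2.6667)·(0.6667) + (2.6667)·(-1.3333) + (-2.3333)·(0.6667) + (-0.3333)·(4.6667)) / 5 = 3.3333/5 = 0.6667
  S[V,V] = ((-1.3333)·(-1.3333) + (-3.3333)·(-3.3333) + (0.6667)·(0.6667) + (-1.3333)·(-1.3333) + (0.6667)·(0.6667) + (4.6667)·(4.6667)) / 5 = 37.3333/5 = 7.4667
  S = [[5.0667, 0.6667],
 [0.6667, 7.4667]].

Step 3 — invert S. det(S) = 5.0667·7.4667 - (0.6667)² = 37.3867.
  S^{-1} = (1/det) · [[d, -b], [-b, a]] = [[0.1997, -0.0178],
 [-0.0178, 0.1355]].

Step 4 — quadratic form (x̄ - mu_0)^T · S^{-1} · (x̄ - mu_0):
  S^{-1} · (x̄ - mu_0) = (-0.3031, -0.1961),
  (x̄ - mu_0)^T · [...] = (-1.6667)·(-0.3031) + (-1.6667)·(-0.1961) = 0.8321.

Step 5 — scale by n: T² = 6 · 0.8321 = 4.9929.

T² ≈ 4.9929


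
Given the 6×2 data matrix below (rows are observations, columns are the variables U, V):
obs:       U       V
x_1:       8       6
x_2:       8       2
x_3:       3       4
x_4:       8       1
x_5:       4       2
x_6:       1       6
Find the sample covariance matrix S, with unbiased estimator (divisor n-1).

Step 1 — column means:
  mean(U) = (8 + 8 + 3 + 8 + 4 + 1) / 6 = 32/6 = 5.3333
  mean(V) = (6 + 2 + 4 + 1 + 2 + 6) / 6 = 21/6 = 3.5

Step 2 — sample covariance S[i,j] = (1/(n-1)) · Σ_k (x_{k,i} - mean_i) · (x_{k,j} - mean_j), with n-1 = 5.
  S[U,U] = ((2.6667)·(2.6667) + (2.6667)·(2.6667) + (-2.3333)·(-2.3333) + (2.6667)·(2.6667) + (-1.3333)·(-1.3333) + (-4.3333)·(-4.3333)) / 5 = 47.3333/5 = 9.4667
  S[U,V] = ((2.6667)·(2.5) + (2.6667)·(-1.5) + (-2.3333)·(0.5) + (2.6667)·(-2.5) + (-1.3333)·(-1.5) + (-4.3333)·(2.5)) / 5 = -14/5 = -2.8
  S[V,V] = ((2.5)·(2.5) + (-1.5)·(-1.5) + (0.5)·(0.5) + (-2.5)·(-2.5) + (-1.5)·(-1.5) + (2.5)·(2.5)) / 5 = 23.5/5 = 4.7

S is symmetric (S[j,i] = S[i,j]). Assembling:

S = [[9.4667, -2.8],
 [-2.8, 4.7]]


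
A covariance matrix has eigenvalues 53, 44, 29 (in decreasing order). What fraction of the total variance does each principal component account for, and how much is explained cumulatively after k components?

Step 1 — total variance = trace(Sigma) = Σ λ_i = 53 + 44 + 29 = 126.

Step 2 — fraction explained by component i = λ_i / Σ λ:
  PC1: 53/126 = 0.4206
  PC2: 44/126 = 0.3492
  PC3: 29/126 = 0.2302

Step 3 — cumulative fraction after k components = (λ_1 + ... + λ_k) / Σ λ:
  k = 1: 53/126 = 0.4206
  k = 2: (53 + 44)/126 = 97/126 = 0.7698
  k = 3: (53 + 44 + 29)/126 = 126/126 = 1

Summary (fraction, with percent):

explained: PC1 0.4206 (42.06%), PC2 0.3492 (34.92%), PC3 0.2302 (23.02%);  cumulative: 0.4206, 0.7698, 1


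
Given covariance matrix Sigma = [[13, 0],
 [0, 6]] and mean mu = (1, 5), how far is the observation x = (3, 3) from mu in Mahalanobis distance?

Step 1 — centre the observation: (x - mu) = (2, -2).

Step 2 — invert Sigma. det(Sigma) = 13·6 - (0)² = 78.
  Sigma^{-1} = (1/det) · [[d, -b], [-b, a]] = [[0.0769, 0],
 [0, 0.1667]].

Step 3 — form the quadratic (x - mu)^T · Sigma^{-1} · (x - mu):
  Sigma^{-1} · (x - mu) = (0.1538, -0.3333).
  (x - mu)^T · [Sigma^{-1} · (x - mu)] = (2)·(0.1538) + (-2)·(-0.3333) = 0.9744.

Step 4 — take square root: d = √(0.9744) ≈ 0.9871.

d(x, mu) = √(0.9744) ≈ 0.9871


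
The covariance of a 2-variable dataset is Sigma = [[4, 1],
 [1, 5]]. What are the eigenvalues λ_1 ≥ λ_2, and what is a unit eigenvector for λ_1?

Step 1 — characteristic polynomial of 2×2 Sigma:
  det(Sigma - λI) = λ² - trace · λ + det = 0.
  trace = 4 + 5 = 9, det = 4·5 - (1)² = 19.
Step 2 — discriminant:
  Δ = trace² - 4·det = 81 - 76 = 5.
Step 3 — eigenvalues:
  λ = (trace ± √Δ)/2 = (9 ± 2.2361)/2,
  λ_1 = 5.618,  λ_2 = 3.382.

Step 4 — unit eigenvector for λ_1: solve (Sigma - λ_1 I)v = 0. First row:
  (4 - 5.618)·v_x + (1)·v_y = 0, i.e. (-1.618)·v_x + (1)·v_y = 0,
  so v ∝ (b, λ_1 - a) = (1, 1.618) = u.
  ||u|| = √((1)² + (1.618)²) = √(3.618) ≈ 1.9021,
  v_1 = u/||u|| ≈ (0.5257, 0.8507) (||v_1|| = 1).

λ_1 = 5.618,  λ_2 = 3.382;  v_1 ≈ (0.5257, 0.8507)


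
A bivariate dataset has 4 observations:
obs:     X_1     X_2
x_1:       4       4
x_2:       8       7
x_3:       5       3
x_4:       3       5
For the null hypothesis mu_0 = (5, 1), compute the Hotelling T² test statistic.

Step 1 — sample mean vector:
  mean(X_1) = (4 + 8 + 5 + 3) / 4 = 20/4 = 5
  mean(X_2) = (4 + 7 + 3 + 5) / 4 = 19/4 = 4.75
  x̄ = (5, 4.75),  deviation x̄ - mu_0 = (5, 4.75) - (5, 1) = (0, 3.75).

Step 2 — sample covariance matrix, S[i,j] = (1/(n-1)) · Σ_k (x_{k,i} - mean_i) · (x_{k,j} - mean_j), divisor n-1 = 3:
  S[X_1,X_1] = ((-1)·(-1) + (3)·(3) + (0)·(0) + (-2)·(-2)) / 3 = 14/3 = 4.6667
  S[X_1,X_2] = ((-1)·(-0.75) + (3)·(2.25) + (0)·(-1.75) + (-2)·(0.25)) / 3 = 7/3 = 2.3333
  S[X_2,X_2] = ((-0.75)·(-0.75) + (2.25)·(2.25) + (-1.75)·(-1.75) + (0.25)·(0.25)) / 3 = 8.75/3 = 2.9167
  S = [[4.6667, 2.3333],
 [2.3333, 2.9167]].

Step 3 — invert S. det(S) = 4.6667·2.9167 - (2.3333)² = 8.1667.
  S^{-1} = (1/det) · [[d, -b], [-b, a]] = [[0.3571, -0.2857],
 [-0.2857, 0.5714]].

Step 4 — quadratic form (x̄ - mu_0)^T · S^{-1} · (x̄ - mu_0):
  S^{-1} · (x̄ - mu_0) = (-1.0714, 2.1429),
  (x̄ - mu_0)^T · [...] = (0)·(-1.0714) + (3.75)·(2.1429) = 8.0357.

Step 5 — scale by n: T² = 4 · 8.0357 = 32.1429.

T² ≈ 32.1429


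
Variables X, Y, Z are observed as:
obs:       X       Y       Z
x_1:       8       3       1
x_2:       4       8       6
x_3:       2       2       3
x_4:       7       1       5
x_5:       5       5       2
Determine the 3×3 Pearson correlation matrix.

Step 1 — column means:
  mean(X) = (8 + 4 + 2 + 7 + 5) / 5 = 26/5 = 5.2
  mean(Y) = (3 + 8 + 2 + 1 + 5) / 5 = 19/5 = 3.8
  mean(Z) = (1 + 6 + 3 + 5 + 2) / 5 = 17/5 = 3.4

Step 2 — sample variances and covariances s[i,j] = (1/(n-1)) · Σ_k (x_{k,i} - mean_i) · (x_{k,j} - mean_j), with n-1 = 4:
  s[X,X] = ((2.8)·(2.8) + (-1.2)·(-1.2) + (-3.2)·(-3.2) + (1.8)·(1.8) + (-0.2)·(-0.2)) / 4 = 22.8/4 = 5.7
  s[X,Y] = ((2.8)·(-0.8) + (-1.2)·(4.2) + (-3.2)·(-1.8) + (1.8)·(-2.8) + (-0.2)·(1.2)) / 4 = -6.8/4 = -1.7
  s[X,Z] = ((2.8)·(-2.4) + (-1.2)·(2.6) + (-3.2)·(-0.4) + (1.8)·(1.6) + (-0.2)·(-1.4)) / 4 = -5.4/4 = -1.35
  s[Y,Y] = ((-0.8)·(-0.8) + (4.2)·(4.2) + (-1.8)·(-1.8) + (-2.8)·(-2.8) + (1.2)·(1.2)) / 4 = 30.8/4 = 7.7
  s[Y,Z] = ((-0.8)·(-2.4) + (4.2)·(2.6) + (-1.8)·(-0.4) + (-2.8)·(1.6) + (1.2)·(-1.4)) / 4 = 7.4/4 = 1.85
  s[Z,Z] = ((-2.4)·(-2.4) + (2.6)·(2.6) + (-0.4)·(-0.4) + (1.6)·(1.6) + (-1.4)·(-1.4)) / 4 = 17.2/4 = 4.3
  Sample standard deviations s_i = √(s[i,i]):
  s(X) = √(5.7) = 2.3875
  s(Y) = √(7.7) = 2.7749
  s(Z) = √(4.3) = 2.0736

Step 3 — r_{ij} = s_{ij} / (s_i · s_j):
  r[X,X] = 1 (diagonal).
  r[X,Y] = -1.7 / (2.3875 · 2.7749) = -1.7 / 6.625 = -0.2566
  r[X,Z] = -1.35 / (2.3875 · 2.0736) = -1.35 / 4.9508 = -0.2727
  r[Y,Y] = 1 (diagonal).
  r[Y,Z] = 1.85 / (2.7749 · 2.0736) = 1.85 / 5.7541 = 0.3215
  r[Z,Z] = 1 (diagonal).

R is symmetric with unit diagonal. Assembling:

R = [[1, -0.2566, -0.2727],
 [-0.2566, 1, 0.3215],
 [-0.2727, 0.3215, 1]]


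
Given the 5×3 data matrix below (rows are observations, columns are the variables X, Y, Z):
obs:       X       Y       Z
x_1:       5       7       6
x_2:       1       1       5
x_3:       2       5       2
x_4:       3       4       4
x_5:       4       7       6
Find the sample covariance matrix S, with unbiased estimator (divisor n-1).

Step 1 — column means:
  mean(X) = (5 + 1 + 2 + 3 + 4) / 5 = 15/5 = 3
  mean(Y) = (7 + 1 + 5 + 4 + 7) / 5 = 24/5 = 4.8
  mean(Z) = (6 + 5 + 2 + 4 + 6) / 5 = 23/5 = 4.6

Step 2 — sample covariance S[i,j] = (1/(n-1)) · Σ_k (x_{k,i} - mean_i) · (x_{k,j} - mean_j), with n-1 = 4.
  S[X,X] = ((2)·(2) + (-2)·(-2) + (-1)·(-1) + (0)·(0) + (1)·(1)) / 4 = 10/4 = 2.5
  S[X,Y] = ((2)·(2.2) + (-2)·(-3.8) + (-1)·(0.2) + (0)·(-0.8) + (1)·(2.2)) / 4 = 14/4 = 3.5
  S[X,Z] = ((2)·(1.4) + (-2)·(0.4) + (-1)·(-2.6) + (0)·(-0.6) + (1)·(1.4)) / 4 = 6/4 = 1.5
  S[Y,Y] = ((2.2)·(2.2) + (-3.8)·(-3.8) + (0.2)·(0.2) + (-0.8)·(-0.8) + (2.2)·(2.2)) / 4 = 24.8/4 = 6.2
  S[Y,Z] = ((2.2)·(1.4) + (-3.8)·(0.4) + (0.2)·(-2.6) + (-0.8)·(-0.6) + (2.2)·(1.4)) / 4 = 4.6/4 = 1.15
  S[Z,Z] = ((1.4)·(1.4) + (0.4)·(0.4) + (-2.6)·(-2.6) + (-0.6)·(-0.6) + (1.4)·(1.4)) / 4 = 11.2/4 = 2.8

S is symmetric (S[j,i] = S[i,j]). Assembling:

S = [[2.5, 3.5, 1.5],
 [3.5, 6.2, 1.15],
 [1.5, 1.15, 2.8]]


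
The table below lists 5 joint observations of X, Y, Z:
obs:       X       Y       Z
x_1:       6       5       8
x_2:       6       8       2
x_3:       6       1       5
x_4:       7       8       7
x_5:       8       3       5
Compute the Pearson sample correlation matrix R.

Step 1 — column means:
  mean(X) = (6 + 6 + 6 + 7 + 8) / 5 = 33/5 = 6.6
  mean(Y) = (5 + 8 + 1 + 8 + 3) / 5 = 25/5 = 5
  mean(Z) = (8 + 2 + 5 + 7 + 5) / 5 = 27/5 = 5.4

Step 2 — sample variances and covariances s[i,j] = (1/(n-1)) · Σ_k (x_{k,i} - mean_i) · (x_{k,j} - mean_j), with n-1 = 4:
  s[X,X] = ((-0.6)·(-0.6) + (-0.6)·(-0.6) + (-0.6)·(-0.6) + (0.4)·(0.4) + (1.4)·(1.4)) / 4 = 3.2/4 = 0.8
  s[X,Y] = ((-0.6)·(0) + (-0.6)·(3) + (-0.6)·(-4) + (0.4)·(3) + (1.4)·(-2)) / 4 = -1/4 = -0.25
  s[X,Z] = ((-0.6)·(2.6) + (-0.6)·(-3.4) + (-0.6)·(-0.4) + (0.4)·(1.6) + (1.4)·(-0.4)) / 4 = 0.8/4 = 0.2
  s[Y,Y] = ((0)·(0) + (3)·(3) + (-4)·(-4) + (3)·(3) + (-2)·(-2)) / 4 = 38/4 = 9.5
  s[Y,Z] = ((0)·(2.6) + (3)·(-3.4) + (-4)·(-0.4) + (3)·(1.6) + (-2)·(-0.4)) / 4 = -3/4 = -0.75
  s[Z,Z] = ((2.6)·(2.6) + (-3.4)·(-3.4) + (-0.4)·(-0.4) + (1.6)·(1.6) + (-0.4)·(-0.4)) / 4 = 21.2/4 = 5.3
  Sample standard deviations s_i = √(s[i,i]):
  s(X) = √(0.8) = 0.8944
  s(Y) = √(9.5) = 3.0822
  s(Z) = √(5.3) = 2.3022

Step 3 — r_{ij} = s_{ij} / (s_i · s_j):
  r[X,X] = 1 (diagonal).
  r[X,Y] = -0.25 / (0.8944 · 3.0822) = -0.25 / 2.7568 = -0.0907
  r[X,Z] = 0.2 / (0.8944 · 2.3022) = 0.2 / 2.0591 = 0.0971
  r[Y,Y] = 1 (diagonal).
  r[Y,Z] = -0.75 / (3.0822 · 2.3022) = -0.75 / 7.0958 = -0.1057
  r[Z,Z] = 1 (diagonal).

R is symmetric with unit diagonal. Assembling:

R = [[1, -0.0907, 0.0971],
 [-0.0907, 1, -0.1057],
 [0.0971, -0.1057, 1]]


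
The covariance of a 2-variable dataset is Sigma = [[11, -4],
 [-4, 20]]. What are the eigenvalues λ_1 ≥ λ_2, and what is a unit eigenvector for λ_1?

Step 1 — characteristic polynomial of 2×2 Sigma:
  det(Sigma - λI) = λ² - trace · λ + det = 0.
  trace = 11 + 20 = 31, det = 11·20 - (-4)² = 204.
Step 2 — discriminant:
  Δ = trace² - 4·det = 961 - 816 = 145.
Step 3 — eigenvalues:
  λ = (trace ± √Δ)/2 = (31 ± 12.0416)/2,
  λ_1 = 21.5208,  λ_2 = 9.4792.

Step 4 — unit eigenvector for λ_1: solve (Sigma - λ_1 I)v = 0. First row:
  (11 - 21.5208)·v_x + (-4)·v_y = 0, i.e. (-10.5208)·v_x + (-4)·v_y = 0,
  so v ∝ (b, λ_1 - a) = (-4, 10.5208); multiply by -1 so the first entry is positive: u = (4, -10.5208).
  ||u|| = √((4)² + (-10.5208)²) = √(126.6872) ≈ 11.2555,
  v_1 = u/||u|| ≈ (0.3554, -0.9347) (||v_1|| = 1).

λ_1 = 21.5208,  λ_2 = 9.4792;  v_1 ≈ (0.3554, -0.9347)


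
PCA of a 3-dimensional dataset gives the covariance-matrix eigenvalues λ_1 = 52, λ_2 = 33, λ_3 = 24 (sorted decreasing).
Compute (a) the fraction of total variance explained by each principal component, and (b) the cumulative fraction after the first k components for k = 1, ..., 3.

Step 1 — total variance = trace(Sigma) = Σ λ_i = 52 + 33 + 24 = 109.

Step 2 — fraction explained by component i = λ_i / Σ λ:
  PC1: 52/109 = 0.4771
  PC2: 33/109 = 0.3028
  PC3: 24/109 = 0.2202

Step 3 — cumulative fraction after k components = (λ_1 + ... + λ_k) / Σ λ:
  k = 1: 52/109 = 0.4771
  k = 2: (52 + 33)/109 = 85/109 = 0.7798
  k = 3: (52 + 33 + 24)/109 = 109/109 = 1

Summary (fraction, with percent):

explained: PC1 0.4771 (47.71%), PC2 0.3028 (30.28%), PC3 0.2202 (22.02%);  cumulative: 0.4771, 0.7798, 1


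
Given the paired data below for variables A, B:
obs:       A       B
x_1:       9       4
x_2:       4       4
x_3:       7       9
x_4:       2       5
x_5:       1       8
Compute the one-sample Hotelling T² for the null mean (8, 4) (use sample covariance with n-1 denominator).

Step 1 — sample mean vector:
  mean(A) = (9 + 4 + 7 + 2 + 1) / 5 = 23/5 = 4.6
  mean(B) = (4 + 4 + 9 + 5 + 8) / 5 = 30/5 = 6
  x̄ = (4.6, 6),  deviation x̄ - mu_0 = (4.6, 6) - (8, 4) = (-3.4, 2).

Step 2 — sample covariance matrix, S[i,j] = (1/(n-1)) · Σ_k (x_{k,i} - mean_i) · (x_{k,j} - mean_j), divisor n-1 = 4:
  S[A,A] = ((4.4)·(4.4) + (-0.6)·(-0.6) + (2.4)·(2.4) + (-2.6)·(-2.6) + (-3.6)·(-3.6)) / 4 = 45.2/4 = 11.3
  S[A,B] = ((4.4)·(-2) + (-0.6)·(-2) + (2.4)·(3) + (-2.6)·(-1) + (-3.6)·(2)) / 4 = -5/4 = -1.25
  S[B,B] = ((-2)·(-2) + (-2)·(-2) + (3)·(3) + (-1)·(-1) + (2)·(2)) / 4 = 22/4 = 5.5
  S = [[11.3, -1.25],
 [-1.25, 5.5]].

Step 3 — invert S. det(S) = 11.3·5.5 - (-1.25)² = 60.5875.
  S^{-1} = (1/det) · [[d, -b], [-b, a]] = [[0.0908, 0.0206],
 [0.0206, 0.1865]].

Step 4 — quadratic form (x̄ - mu_0)^T · S^{-1} · (x̄ - mu_0):
  S^{-1} · (x̄ - mu_0) = (-0.2674, 0.3029),
  (x̄ - mu_0)^T · [...] = (-3.4)·(-0.2674) + (2)·(0.3029) = 1.5148.

Step 5 — scale by n: T² = 5 · 1.5148 = 7.5742.

T² ≈ 7.5742


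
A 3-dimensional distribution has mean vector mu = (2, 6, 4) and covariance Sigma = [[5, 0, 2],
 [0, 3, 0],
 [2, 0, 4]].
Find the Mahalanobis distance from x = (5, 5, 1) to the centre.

Step 1 — centre the observation: (x - mu) = (3, -1, -3).

Step 2 — invert Sigma (cofactor / det for 3×3, or solve directly):
  Sigma^{-1} = [[0.25, 0, -0.125],
 [0, 0.3333, 0],
 [-0.125, 0, 0.3125]].

Step 3 — form the quadratic (x - mu)^T · Sigma^{-1} · (x - mu):
  Sigma^{-1} · (x - mu) = (1.125, -0.3333, -1.3125).
  (x - mu)^T · [Sigma^{-1} · (x - mu)] = (3)·(1.125) + (-1)·(-0.3333) + (-3)·(-1.3125) = 7.6458.

Step 4 — take square root: d = √(7.6458) ≈ 2.7651.

d(x, mu) = √(7.6458) ≈ 2.7651


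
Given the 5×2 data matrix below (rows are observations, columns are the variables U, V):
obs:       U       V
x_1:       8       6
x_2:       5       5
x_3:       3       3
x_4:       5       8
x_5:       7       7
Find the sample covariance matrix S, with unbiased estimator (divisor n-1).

Step 1 — column means:
  mean(U) = (8 + 5 + 3 + 5 + 7) / 5 = 28/5 = 5.6
  mean(V) = (6 + 5 + 3 + 8 + 7) / 5 = 29/5 = 5.8

Step 2 — sample covariance S[i,j] = (1/(n-1)) · Σ_k (x_{k,i} - mean_i) · (x_{k,j} - mean_j), with n-1 = 4.
  S[U,U] = ((2.4)·(2.4) + (-0.6)·(-0.6) + (-2.6)·(-2.6) + (-0.6)·(-0.6) + (1.4)·(1.4)) / 4 = 15.2/4 = 3.8
  S[U,V] = ((2.4)·(0.2) + (-0.6)·(-0.8) + (-2.6)·(-2.8) + (-0.6)·(2.2) + (1.4)·(1.2)) / 4 = 8.6/4 = 2.15
  S[V,V] = ((0.2)·(0.2) + (-0.8)·(-0.8) + (-2.8)·(-2.8) + (2.2)·(2.2) + (1.2)·(1.2)) / 4 = 14.8/4 = 3.7

S is symmetric (S[j,i] = S[i,j]). Assembling:

S = [[3.8, 2.15],
 [2.15, 3.7]]


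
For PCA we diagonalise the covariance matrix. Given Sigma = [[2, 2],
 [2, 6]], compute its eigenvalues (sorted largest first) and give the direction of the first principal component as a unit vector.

Step 1 — characteristic polynomial of 2×2 Sigma:
  det(Sigma - λI) = λ² - trace · λ + det = 0.
  trace = 2 + 6 = 8, det = 2·6 - (2)² = 8.
Step 2 — discriminant:
  Δ = trace² - 4·det = 64 - 32 = 32.
Step 3 — eigenvalues:
  λ = (trace ± √Δ)/2 = (8 ± 5.6569)/2,
  λ_1 = 6.8284,  λ_2 = 1.1716.

Step 4 — unit eigenvector for λ_1: solve (Sigma - λ_1 I)v = 0. First row:
  (2 - 6.8284)·v_x + (2)·v_y = 0, i.e. (-4.8284)·v_x + (2)·v_y = 0,
  so v ∝ (b, λ_1 - a) = (2, 4.8284) = u.
  ||u|| = √((2)² + (4.8284)²) = √(27.3137) ≈ 5.2263,
  v_1 = u/||u|| ≈ (0.3827, 0.9239) (||v_1|| = 1).

λ_1 = 6.8284,  λ_2 = 1.1716;  v_1 ≈ (0.3827, 0.9239)


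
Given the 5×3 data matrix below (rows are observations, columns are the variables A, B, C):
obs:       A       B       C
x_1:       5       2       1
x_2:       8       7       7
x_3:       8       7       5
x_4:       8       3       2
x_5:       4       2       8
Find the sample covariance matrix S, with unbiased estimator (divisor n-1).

Step 1 — column means:
  mean(A) = (5 + 8 + 8 + 8 + 4) / 5 = 33/5 = 6.6
  mean(B) = (2 + 7 + 7 + 3 + 2) / 5 = 21/5 = 4.2
  mean(C) = (1 + 7 + 5 + 2 + 8) / 5 = 23/5 = 4.6

Step 2 — sample covariance S[i,j] = (1/(n-1)) · Σ_k (x_{k,i} - mean_i) · (x_{k,j} - mean_j), with n-1 = 4.
  S[A,A] = ((-1.6)·(-1.6) + (1.4)·(1.4) + (1.4)·(1.4) + (1.4)·(1.4) + (-2.6)·(-2.6)) / 4 = 15.2/4 = 3.8
  S[A,B] = ((-1.6)·(-2.2) + (1.4)·(2.8) + (1.4)·(2.8) + (1.4)·(-1.2) + (-2.6)·(-2.2)) / 4 = 15.4/4 = 3.85
  S[A,C] = ((-1.6)·(-3.6) + (1.4)·(2.4) + (1.4)·(0.4) + (1.4)·(-2.6) + (-2.6)·(3.4)) / 4 = -2.8/4 = -0.7
  S[B,B] = ((-2.2)·(-2.2) + (2.8)·(2.8) + (2.8)·(2.8) + (-1.2)·(-1.2) + (-2.2)·(-2.2)) / 4 = 26.8/4 = 6.7
  S[B,C] = ((-2.2)·(-3.6) + (2.8)·(2.4) + (2.8)·(0.4) + (-1.2)·(-2.6) + (-2.2)·(3.4)) / 4 = 11.4/4 = 2.85
  S[C,C] = ((-3.6)·(-3.6) + (2.4)·(2.4) + (0.4)·(0.4) + (-2.6)·(-2.6) + (3.4)·(3.4)) / 4 = 37.2/4 = 9.3

S is symmetric (S[j,i] = S[i,j]). Assembling:

S = [[3.8, 3.85, -0.7],
 [3.85, 6.7, 2.85],
 [-0.7, 2.85, 9.3]]


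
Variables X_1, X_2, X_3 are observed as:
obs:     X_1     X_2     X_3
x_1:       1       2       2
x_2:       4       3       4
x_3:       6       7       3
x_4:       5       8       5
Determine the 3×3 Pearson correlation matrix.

Step 1 — column means:
  mean(X_1) = (1 + 4 + 6 + 5) / 4 = 16/4 = 4
  mean(X_2) = (2 + 3 + 7 + 8) / 4 = 20/4 = 5
  mean(X_3) = (2 + 4 + 3 + 5) / 4 = 14/4 = 3.5

Step 2 — sample variances and covariances s[i,j] = (1/(n-1)) · Σ_k (x_{k,i} - mean_i) · (x_{k,j} - mean_j), with n-1 = 3:
  s[X_1,X_1] = ((-3)·(-3) + (0)·(0) + (2)·(2) + (1)·(1)) / 3 = 14/3 = 4.6667
  s[X_1,X_2] = ((-3)·(-3) + (0)·(-2) + (2)·(2) + (1)·(3)) / 3 = 16/3 = 5.3333
  s[X_1,X_3] = ((-3)·(-1.5) + (0)·(0.5) + (2)·(-0.5) + (1)·(1.5)) / 3 = 5/3 = 1.6667
  s[X_2,X_2] = ((-3)·(-3) + (-2)·(-2) + (2)·(2) + (3)·(3)) / 3 = 26/3 = 8.6667
  s[X_2,X_3] = ((-3)·(-1.5) + (-2)·(0.5) + (2)·(-0.5) + (3)·(1.5)) / 3 = 7/3 = 2.3333
  s[X_3,X_3] = ((-1.5)·(-1.5) + (0.5)·(0.5) + (-0.5)·(-0.5) + (1.5)·(1.5)) / 3 = 5/3 = 1.6667
  Sample standard deviations s_i = √(s[i,i]):
  s(X_1) = √(4.6667) = 2.1602
  s(X_2) = √(8.6667) = 2.9439
  s(X_3) = √(1.6667) = 1.291

Step 3 — r_{ij} = s_{ij} / (s_i · s_j):
  r[X_1,X_1] = 1 (diagonal).
  r[X_1,X_2] = 5.3333 / (2.1602 · 2.9439) = 5.3333 / 6.3596 = 0.8386
  r[X_1,X_3] = 1.6667 / (2.1602 · 1.291) = 1.6667 / 2.7889 = 0.5976
  r[X_2,X_2] = 1 (diagonal).
  r[X_2,X_3] = 2.3333 / (2.9439 · 1.291) = 2.3333 / 3.8006 = 0.6139
  r[X_3,X_3] = 1 (diagonal).

R is symmetric with unit diagonal. Assembling:

R = [[1, 0.8386, 0.5976],
 [0.8386, 1, 0.6139],
 [0.5976, 0.6139, 1]]


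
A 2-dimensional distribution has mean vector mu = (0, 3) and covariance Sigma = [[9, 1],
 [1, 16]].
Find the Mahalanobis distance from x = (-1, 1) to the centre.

Step 1 — centre the observation: (x - mu) = (-1, -2).

Step 2 — invert Sigma. det(Sigma) = 9·16 - (1)² = 143.
  Sigma^{-1} = (1/det) · [[d, -b], [-b, a]] = [[0.1119, -0.007],
 [-0.007, 0.0629]].

Step 3 — form the quadratic (x - mu)^T · Sigma^{-1} · (x - mu):
  Sigma^{-1} · (x - mu) = (-0.0979, -0.1189).
  (x - mu)^T · [Sigma^{-1} · (x - mu)] = (-1)·(-0.0979) + (-2)·(-0.1189) = 0.3357.

Step 4 — take square root: d = √(0.3357) ≈ 0.5794.

d(x, mu) = √(0.3357) ≈ 0.5794


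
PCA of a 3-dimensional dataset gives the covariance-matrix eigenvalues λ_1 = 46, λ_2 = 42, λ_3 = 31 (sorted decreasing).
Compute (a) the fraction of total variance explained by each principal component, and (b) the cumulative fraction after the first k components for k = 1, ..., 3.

Step 1 — total variance = trace(Sigma) = Σ λ_i = 46 + 42 + 31 = 119.

Step 2 — fraction explained by component i = λ_i / Σ λ:
  PC1: 46/119 = 0.3866
  PC2: 42/119 = 0.3529
  PC3: 31/119 = 0.2605

Step 3 — cumulative fraction after k components = (λ_1 + ... + λ_k) / Σ λ:
  k = 1: 46/119 = 0.3866
  k = 2: (46 + 42)/119 = 88/119 = 0.7395
  k = 3: (46 + 42 + 31)/119 = 119/119 = 1

Summary (fraction, with percent):

explained: PC1 0.3866 (38.66%), PC2 0.3529 (35.29%), PC3 0.2605 (26.05%);  cumulative: 0.3866, 0.7395, 1


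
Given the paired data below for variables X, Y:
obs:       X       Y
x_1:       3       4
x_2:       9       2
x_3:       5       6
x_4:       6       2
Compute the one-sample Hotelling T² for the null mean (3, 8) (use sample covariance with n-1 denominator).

Step 1 — sample mean vector:
  mean(X) = (3 + 9 + 5 + 6) / 4 = 23/4 = 5.75
  mean(Y) = (4 + 2 + 6 + 2) / 4 = 14/4 = 3.5
  x̄ = (5.75, 3.5),  deviation x̄ - mu_0 = (5.75, 3.5) - (3, 8) = (2.75, -4.5).

Step 2 — sample covariance matrix, S[i,j] = (1/(n-1)) · Σ_k (x_{k,i} - mean_i) · (x_{k,j} - mean_j), divisor n-1 = 3:
  S[X,X] = ((-2.75)·(-2.75) + (3.25)·(3.25) + (-0.75)·(-0.75) + (0.25)·(0.25)) / 3 = 18.75/3 = 6.25
  S[X,Y] = ((-2.75)·(0.5) + (3.25)·(-1.5) + (-0.75)·(2.5) + (0.25)·(-1.5)) / 3 = -8.5/3 = -2.8333
  S[Y,Y] = ((0.5)·(0.5) + (-1.5)·(-1.5) + (2.5)·(2.5) + (-1.5)·(-1.5)) / 3 = 11/3 = 3.6667
  S = [[6.25, -2.8333],
 [-2.8333, 3.6667]].

Step 3 — invert S. det(S) = 6.25·3.6667 - (-2.8333)² = 14.8889.
  S^{-1} = (1/det) · [[d, -b], [-b, a]] = [[0.2463, 0.1903],
 [0.1903, 0.4198]].

Step 4 — quadratic form (x̄ - mu_0)^T · S^{-1} · (x̄ - mu_0):
  S^{-1} · (x̄ - mu_0) = (-0.1791, -1.3657),
  (x̄ - mu_0)^T · [...] = (2.75)·(-0.1791) + (-4.5)·(-1.3657) = 5.653.

Step 5 — scale by n: T² = 4 · 5.653 = 22.6119.

T² ≈ 22.6119


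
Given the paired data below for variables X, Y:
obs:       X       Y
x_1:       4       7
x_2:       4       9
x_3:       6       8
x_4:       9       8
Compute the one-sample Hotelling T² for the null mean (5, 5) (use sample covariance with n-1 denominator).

Step 1 — sample mean vector:
  mean(X) = (4 + 4 + 6 + 9) / 4 = 23/4 = 5.75
  mean(Y) = (7 + 9 + 8 + 8) / 4 = 32/4 = 8
  x̄ = (5.75, 8),  deviation x̄ - mu_0 = (5.75, 8) - (5, 5) = (0.75, 3).

Step 2 — sample covariance matrix, S[i,j] = (1/(n-1)) · Σ_k (x_{k,i} - mean_i) · (x_{k,j} - mean_j), divisor n-1 = 3:
  S[X,X] = ((-1.75)·(-1.75) + (-1.75)·(-1.75) + (0.25)·(0.25) + (3.25)·(3.25)) / 3 = 16.75/3 = 5.5833
  S[X,Y] = ((-1.75)·(-1) + (-1.75)·(1) + (0.25)·(0) + (3.25)·(0)) / 3 = 0/3 = 0
  S[Y,Y] = ((-1)·(-1) + (1)·(1) + (0)·(0) + (0)·(0)) / 3 = 2/3 = 0.6667
  S = [[5.5833, 0],
 [0, 0.6667]].

Step 3 — invert S. det(S) = 5.5833·0.6667 - (0)² = 3.7222.
  S^{-1} = (1/det) · [[d, -b], [-b, a]] = [[0.1791, 0],
 [0, 1.5]].

Step 4 — quadratic form (x̄ - mu_0)^T · S^{-1} · (x̄ - mu_0):
  S^{-1} · (x̄ - mu_0) = (0.1343, 4.5),
  (x̄ - mu_0)^T · [...] = (0.75)·(0.1343) + (3)·(4.5) = 13.6007.

Step 5 — scale by n: T² = 4 · 13.6007 = 54.403.

T² ≈ 54.403


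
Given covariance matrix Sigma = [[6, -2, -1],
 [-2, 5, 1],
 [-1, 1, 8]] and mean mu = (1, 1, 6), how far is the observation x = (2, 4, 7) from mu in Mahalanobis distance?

Step 1 — centre the observation: (x - mu) = (1, 3, 1).

Step 2 — invert Sigma (cofactor / det for 3×3, or solve directly):
  Sigma^{-1} = [[0.194, 0.0746, 0.0149],
 [0.0746, 0.2338, -0.0199],
 [0.0149, -0.0199, 0.1294]].

Step 3 — form the quadratic (x - mu)^T · Sigma^{-1} · (x - mu):
  Sigma^{-1} · (x - mu) = (0.4328, 0.7562, 0.0846).
  (x - mu)^T · [Sigma^{-1} · (x - mu)] = (1)·(0.4328) + (3)·(0.7562) + (1)·(0.0846) = 2.7861.

Step 4 — take square root: d = √(2.7861) ≈ 1.6692.

d(x, mu) = √(2.7861) ≈ 1.6692


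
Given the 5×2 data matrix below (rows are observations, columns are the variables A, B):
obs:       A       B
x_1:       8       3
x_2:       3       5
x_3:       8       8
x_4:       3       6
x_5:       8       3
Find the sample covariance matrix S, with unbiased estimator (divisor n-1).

Step 1 — column means:
  mean(A) = (8 + 3 + 8 + 3 + 8) / 5 = 30/5 = 6
  mean(B) = (3 + 5 + 8 + 6 + 3) / 5 = 25/5 = 5

Step 2 — sample covariance S[i,j] = (1/(n-1)) · Σ_k (x_{k,i} - mean_i) · (x_{k,j} - mean_j), with n-1 = 4.
  S[A,A] = ((2)·(2) + (-3)·(-3) + (2)·(2) + (-3)·(-3) + (2)·(2)) / 4 = 30/4 = 7.5
  S[A,B] = ((2)·(-2) + (-3)·(0) + (2)·(3) + (-3)·(1) + (2)·(-2)) / 4 = -5/4 = -1.25
  S[B,B] = ((-2)·(-2) + (0)·(0) + (3)·(3) + (1)·(1) + (-2)·(-2)) / 4 = 18/4 = 4.5

S is symmetric (S[j,i] = S[i,j]). Assembling:

S = [[7.5, -1.25],
 [-1.25, 4.5]]


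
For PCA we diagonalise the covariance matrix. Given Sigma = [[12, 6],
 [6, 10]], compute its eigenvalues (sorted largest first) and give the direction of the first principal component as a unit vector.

Step 1 — characteristic polynomial of 2×2 Sigma:
  det(Sigma - λI) = λ² - trace · λ + det = 0.
  trace = 12 + 10 = 22, det = 12·10 - (6)² = 84.
Step 2 — discriminant:
  Δ = trace² - 4·det = 484 - 336 = 148.
Step 3 — eigenvalues:
  λ = (trace ± √Δ)/2 = (22 ± 12.1655)/2,
  λ_1 = 17.0828,  λ_2 = 4.9172.

Step 4 — unit eigenvector for λ_1: solve (Sigma - λ_1 I)v = 0. First row:
  (12 - 17.0828)·v_x + (6)·v_y = 0, i.e. (-5.0828)·v_x + (6)·v_y = 0,
  so v ∝ (b, λ_1 - a) = (6, 5.0828) = u.
  ||u|| = √((6)² + (5.0828)²) = √(61.8345) ≈ 7.8635,
  v_1 = u/||u|| ≈ (0.763, 0.6464) (||v_1|| = 1).

λ_1 = 17.0828,  λ_2 = 4.9172;  v_1 ≈ (0.763, 0.6464)


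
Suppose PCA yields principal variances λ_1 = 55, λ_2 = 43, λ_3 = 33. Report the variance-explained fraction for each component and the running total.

Step 1 — total variance = trace(Sigma) = Σ λ_i = 55 + 43 + 33 = 131.

Step 2 — fraction explained by component i = λ_i / Σ λ:
  PC1: 55/131 = 0.4198
  PC2: 43/131 = 0.3282
  PC3: 33/131 = 0.2519

Step 3 — cumulative fraction after k components = (λ_1 + ... + λ_k) / Σ λ:
  k = 1: 55/131 = 0.4198
  k = 2: (55 + 43)/131 = 98/131 = 0.7481
  k = 3: (55 + 43 + 33)/131 = 131/131 = 1

Summary (fraction, with percent):

explained: PC1 0.4198 (41.98%), PC2 0.3282 (32.82%), PC3 0.2519 (25.19%);  cumulative: 0.4198, 0.7481, 1


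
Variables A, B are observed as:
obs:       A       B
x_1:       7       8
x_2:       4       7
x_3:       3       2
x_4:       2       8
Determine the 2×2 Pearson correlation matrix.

Step 1 — column means:
  mean(A) = (7 + 4 + 3 + 2) / 4 = 16/4 = 4
  mean(B) = (8 + 7 + 2 + 8) / 4 = 25/4 = 6.25

Step 2 — sample variances and covariances s[i,j] = (1/(n-1)) · Σ_k (x_{k,i} - mean_i) · (x_{k,j} - mean_j), with n-1 = 3:
  s[A,A] = ((3)·(3) + (0)·(0) + (-1)·(-1) + (-2)·(-2)) / 3 = 14/3 = 4.6667
  s[A,B] = ((3)·(1.75) + (0)·(0.75) + (-1)·(-4.25) + (-2)·(1.75)) / 3 = 6/3 = 2
  s[B,B] = ((1.75)·(1.75) + (0.75)·(0.75) + (-4.25)·(-4.25) + (1.75)·(1.75)) / 3 = 24.75/3 = 8.25
  Sample standard deviations s_i = √(s[i,i]):
  s(A) = √(4.6667) = 2.1602
  s(B) = √(8.25) = 2.8723

Step 3 — r_{ij} = s_{ij} / (s_i · s_j):
  r[A,A] = 1 (diagonal).
  r[A,B] = 2 / (2.1602 · 2.8723) = 2 / 6.2048 = 0.3223
  r[B,B] = 1 (diagonal).

R is symmetric with unit diagonal. Assembling:

R = [[1, 0.3223],
 [0.3223, 1]]


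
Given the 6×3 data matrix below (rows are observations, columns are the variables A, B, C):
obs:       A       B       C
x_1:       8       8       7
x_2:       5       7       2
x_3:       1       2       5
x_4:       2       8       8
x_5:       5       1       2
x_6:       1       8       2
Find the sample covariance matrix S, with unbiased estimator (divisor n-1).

Step 1 — column means:
  mean(A) = (8 + 5 + 1 + 2 + 5 + 1) / 6 = 22/6 = 3.6667
  mean(B) = (8 + 7 + 2 + 8 + 1 + 8) / 6 = 34/6 = 5.6667
  mean(C) = (7 + 2 + 5 + 8 + 2 + 2) / 6 = 26/6 = 4.3333

Step 2 — sample covariance S[i,j] = (1/(n-1)) · Σ_k (x_{k,i} - mean_i) · (x_{k,j} - mean_j), with n-1 = 5.
  S[A,A] = ((4.3333)·(4.3333) + (1.3333)·(1.3333) + (-2.6667)·(-2.6667) + (-1.6667)·(-1.6667) + (1.3333)·(1.3333) + (-2.6667)·(-2.6667)) / 5 = 39.3333/5 = 7.8667
  S[A,B] = ((4.3333)·(2.3333) + (1.3333)·(1.3333) + (-2.6667)·(-3.6667) + (-1.6667)·(2.3333) + (1.3333)·(-4.6667) + (-2.6667)·(2.3333)) / 5 = 5.3333/5 = 1.0667
  S[A,C] = ((4.3333)·(2.6667) + (1.3333)·(-2.3333) + (-2.6667)·(0.6667) + (-1.6667)·(3.6667) + (1.3333)·(-2.3333) + (-2.6667)·(-2.3333)) / 5 = 3.6667/5 = 0.7333
  S[B,B] = ((2.3333)·(2.3333) + (1.3333)·(1.3333) + (-3.6667)·(-3.6667) + (2.3333)·(2.3333) + (-4.6667)·(-4.6667) + (2.3333)·(2.3333)) / 5 = 53.3333/5 = 10.6667
  S[B,C] = ((2.3333)·(2.6667) + (1.3333)·(-2.3333) + (-3.6667)·(0.6667) + (2.3333)·(3.6667) + (-4.6667)·(-2.3333) + (2.3333)·(-2.3333)) / 5 = 14.6667/5 = 2.9333
  S[C,C] = ((2.6667)·(2.6667) + (-2.3333)·(-2.3333) + (0.6667)·(0.6667) + (3.6667)·(3.6667) + (-2.3333)·(-2.3333) + (-2.3333)·(-2.3333)) / 5 = 37.3333/5 = 7.4667

S is symmetric (S[j,i] = S[i,j]). Assembling:

S = [[7.8667, 1.0667, 0.7333],
 [1.0667, 10.6667, 2.9333],
 [0.7333, 2.9333, 7.4667]]
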